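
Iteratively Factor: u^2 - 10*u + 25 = (u - 5)*(u - 5)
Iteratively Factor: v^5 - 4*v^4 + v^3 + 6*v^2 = (v + 1)*(v^4 - 5*v^3 + 6*v^2) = (v - 3)*(v + 1)*(v^3 - 2*v^2) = v*(v - 3)*(v + 1)*(v^2 - 2*v) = v^2*(v - 3)*(v + 1)*(v - 2)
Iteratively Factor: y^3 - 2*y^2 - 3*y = (y - 3)*(y^2 + y) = (y - 3)*(y + 1)*(y)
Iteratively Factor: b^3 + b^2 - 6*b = (b - 2)*(b^2 + 3*b) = b*(b - 2)*(b + 3)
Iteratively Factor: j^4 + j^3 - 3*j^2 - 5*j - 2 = (j + 1)*(j^3 - 3*j - 2) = (j + 1)^2*(j^2 - j - 2) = (j - 2)*(j + 1)^2*(j + 1)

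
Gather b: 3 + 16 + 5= 24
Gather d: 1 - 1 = 0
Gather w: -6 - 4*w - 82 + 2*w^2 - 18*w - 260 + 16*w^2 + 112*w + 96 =18*w^2 + 90*w - 252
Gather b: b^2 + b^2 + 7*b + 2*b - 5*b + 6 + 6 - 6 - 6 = 2*b^2 + 4*b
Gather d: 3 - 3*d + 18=21 - 3*d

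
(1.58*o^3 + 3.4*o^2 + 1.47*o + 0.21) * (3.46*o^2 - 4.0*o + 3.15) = 5.4668*o^5 + 5.444*o^4 - 3.5368*o^3 + 5.5566*o^2 + 3.7905*o + 0.6615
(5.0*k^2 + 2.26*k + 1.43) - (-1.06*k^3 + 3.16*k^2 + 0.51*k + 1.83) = 1.06*k^3 + 1.84*k^2 + 1.75*k - 0.4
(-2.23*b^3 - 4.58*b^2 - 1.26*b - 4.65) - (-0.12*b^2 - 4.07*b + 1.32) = -2.23*b^3 - 4.46*b^2 + 2.81*b - 5.97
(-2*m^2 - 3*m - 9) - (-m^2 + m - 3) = -m^2 - 4*m - 6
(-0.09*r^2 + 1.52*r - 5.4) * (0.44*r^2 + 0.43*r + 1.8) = -0.0396*r^4 + 0.6301*r^3 - 1.8844*r^2 + 0.414*r - 9.72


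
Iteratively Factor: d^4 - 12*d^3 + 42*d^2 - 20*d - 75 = (d - 3)*(d^3 - 9*d^2 + 15*d + 25) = (d - 5)*(d - 3)*(d^2 - 4*d - 5) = (d - 5)^2*(d - 3)*(d + 1)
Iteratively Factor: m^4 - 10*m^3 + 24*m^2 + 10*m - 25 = (m - 5)*(m^3 - 5*m^2 - m + 5) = (m - 5)*(m + 1)*(m^2 - 6*m + 5) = (m - 5)*(m - 1)*(m + 1)*(m - 5)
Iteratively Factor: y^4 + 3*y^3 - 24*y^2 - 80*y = (y)*(y^3 + 3*y^2 - 24*y - 80) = y*(y + 4)*(y^2 - y - 20) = y*(y - 5)*(y + 4)*(y + 4)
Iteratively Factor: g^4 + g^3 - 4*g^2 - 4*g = (g + 1)*(g^3 - 4*g) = (g - 2)*(g + 1)*(g^2 + 2*g) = (g - 2)*(g + 1)*(g + 2)*(g)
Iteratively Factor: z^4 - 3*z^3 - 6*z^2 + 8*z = (z)*(z^3 - 3*z^2 - 6*z + 8) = z*(z - 4)*(z^2 + z - 2) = z*(z - 4)*(z - 1)*(z + 2)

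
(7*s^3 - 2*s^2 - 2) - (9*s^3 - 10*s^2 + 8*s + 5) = -2*s^3 + 8*s^2 - 8*s - 7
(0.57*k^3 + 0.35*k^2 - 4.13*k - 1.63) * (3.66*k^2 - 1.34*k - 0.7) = 2.0862*k^5 + 0.5172*k^4 - 15.9838*k^3 - 0.6766*k^2 + 5.0752*k + 1.141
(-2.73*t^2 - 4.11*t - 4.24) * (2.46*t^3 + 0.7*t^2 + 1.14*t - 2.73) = -6.7158*t^5 - 12.0216*t^4 - 16.4196*t^3 - 0.2005*t^2 + 6.3867*t + 11.5752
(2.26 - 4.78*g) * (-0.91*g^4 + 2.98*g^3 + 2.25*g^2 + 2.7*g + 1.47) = 4.3498*g^5 - 16.301*g^4 - 4.0202*g^3 - 7.821*g^2 - 0.924600000000001*g + 3.3222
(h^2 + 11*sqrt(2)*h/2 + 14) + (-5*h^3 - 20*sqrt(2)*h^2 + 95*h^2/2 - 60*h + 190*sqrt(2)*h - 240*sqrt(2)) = -5*h^3 - 20*sqrt(2)*h^2 + 97*h^2/2 - 60*h + 391*sqrt(2)*h/2 - 240*sqrt(2) + 14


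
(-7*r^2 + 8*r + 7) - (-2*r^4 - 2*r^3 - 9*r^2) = 2*r^4 + 2*r^3 + 2*r^2 + 8*r + 7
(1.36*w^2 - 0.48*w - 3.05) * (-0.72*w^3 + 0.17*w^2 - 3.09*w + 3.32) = -0.9792*w^5 + 0.5768*w^4 - 2.088*w^3 + 5.4799*w^2 + 7.8309*w - 10.126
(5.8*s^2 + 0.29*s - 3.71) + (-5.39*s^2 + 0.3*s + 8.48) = 0.41*s^2 + 0.59*s + 4.77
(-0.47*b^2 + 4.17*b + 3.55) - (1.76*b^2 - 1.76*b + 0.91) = -2.23*b^2 + 5.93*b + 2.64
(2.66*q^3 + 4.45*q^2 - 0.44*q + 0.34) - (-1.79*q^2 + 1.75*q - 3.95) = 2.66*q^3 + 6.24*q^2 - 2.19*q + 4.29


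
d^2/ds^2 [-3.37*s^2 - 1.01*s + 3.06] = -6.74000000000000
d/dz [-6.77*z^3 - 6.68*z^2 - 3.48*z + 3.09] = -20.31*z^2 - 13.36*z - 3.48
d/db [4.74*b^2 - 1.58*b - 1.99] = 9.48*b - 1.58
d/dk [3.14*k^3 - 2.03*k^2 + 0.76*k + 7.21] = 9.42*k^2 - 4.06*k + 0.76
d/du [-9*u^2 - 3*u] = -18*u - 3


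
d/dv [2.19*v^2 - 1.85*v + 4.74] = 4.38*v - 1.85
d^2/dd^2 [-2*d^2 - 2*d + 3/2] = -4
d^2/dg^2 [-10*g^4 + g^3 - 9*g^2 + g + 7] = -120*g^2 + 6*g - 18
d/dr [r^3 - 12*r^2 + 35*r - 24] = 3*r^2 - 24*r + 35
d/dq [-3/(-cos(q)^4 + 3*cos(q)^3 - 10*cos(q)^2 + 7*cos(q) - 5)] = 3*(4*cos(q)^3 - 9*cos(q)^2 + 20*cos(q) - 7)*sin(q)/(cos(q)^4 - 3*cos(q)^3 + 10*cos(q)^2 - 7*cos(q) + 5)^2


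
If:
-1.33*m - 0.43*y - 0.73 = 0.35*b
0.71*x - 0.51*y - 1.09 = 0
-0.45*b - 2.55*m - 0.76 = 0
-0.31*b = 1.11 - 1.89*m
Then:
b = -2.60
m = 0.16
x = 1.48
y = -0.08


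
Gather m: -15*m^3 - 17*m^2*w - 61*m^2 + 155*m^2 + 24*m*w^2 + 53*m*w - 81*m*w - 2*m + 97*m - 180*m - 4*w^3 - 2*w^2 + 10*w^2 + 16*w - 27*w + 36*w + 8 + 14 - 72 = -15*m^3 + m^2*(94 - 17*w) + m*(24*w^2 - 28*w - 85) - 4*w^3 + 8*w^2 + 25*w - 50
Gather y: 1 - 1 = 0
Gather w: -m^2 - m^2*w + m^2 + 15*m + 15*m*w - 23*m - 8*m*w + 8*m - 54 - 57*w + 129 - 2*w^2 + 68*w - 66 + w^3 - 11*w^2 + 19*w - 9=w^3 - 13*w^2 + w*(-m^2 + 7*m + 30)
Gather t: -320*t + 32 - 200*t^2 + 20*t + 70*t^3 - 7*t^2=70*t^3 - 207*t^2 - 300*t + 32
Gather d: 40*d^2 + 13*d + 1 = 40*d^2 + 13*d + 1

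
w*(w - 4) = w^2 - 4*w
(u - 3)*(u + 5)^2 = u^3 + 7*u^2 - 5*u - 75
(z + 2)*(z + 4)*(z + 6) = z^3 + 12*z^2 + 44*z + 48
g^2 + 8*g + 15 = (g + 3)*(g + 5)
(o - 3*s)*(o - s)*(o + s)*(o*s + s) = o^4*s - 3*o^3*s^2 + o^3*s - o^2*s^3 - 3*o^2*s^2 + 3*o*s^4 - o*s^3 + 3*s^4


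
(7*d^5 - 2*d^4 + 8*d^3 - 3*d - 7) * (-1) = -7*d^5 + 2*d^4 - 8*d^3 + 3*d + 7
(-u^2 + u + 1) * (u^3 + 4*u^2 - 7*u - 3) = -u^5 - 3*u^4 + 12*u^3 - 10*u - 3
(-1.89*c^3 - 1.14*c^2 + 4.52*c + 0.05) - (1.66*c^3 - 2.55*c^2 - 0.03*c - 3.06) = -3.55*c^3 + 1.41*c^2 + 4.55*c + 3.11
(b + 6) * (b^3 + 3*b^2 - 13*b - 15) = b^4 + 9*b^3 + 5*b^2 - 93*b - 90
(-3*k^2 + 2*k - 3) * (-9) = 27*k^2 - 18*k + 27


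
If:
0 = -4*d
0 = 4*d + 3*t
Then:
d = 0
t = 0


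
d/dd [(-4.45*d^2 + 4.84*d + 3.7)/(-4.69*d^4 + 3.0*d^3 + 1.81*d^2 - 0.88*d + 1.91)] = (-41.741*d^5 + 81.4488*d^4 + 40.372*d^3 - 38.1444*d^2 - 30.393*d + 12.5004)/(21.9961*d^8 - 28.14*d^7 - 7.9778*d^6 + 19.1144*d^5 - 19.9197*d^4 + 8.2744*d^3 + 7.6886*d^2 - 3.3616*d + 3.6481)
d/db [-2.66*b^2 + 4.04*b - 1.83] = 4.04 - 5.32*b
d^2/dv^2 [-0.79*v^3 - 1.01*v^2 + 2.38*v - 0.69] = -4.74*v - 2.02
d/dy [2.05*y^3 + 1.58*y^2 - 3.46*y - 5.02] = 6.15*y^2 + 3.16*y - 3.46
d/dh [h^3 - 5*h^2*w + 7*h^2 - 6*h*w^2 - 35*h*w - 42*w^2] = 3*h^2 - 10*h*w + 14*h - 6*w^2 - 35*w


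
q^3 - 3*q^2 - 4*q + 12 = (q - 3)*(q - 2)*(q + 2)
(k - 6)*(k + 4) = k^2 - 2*k - 24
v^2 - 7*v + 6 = (v - 6)*(v - 1)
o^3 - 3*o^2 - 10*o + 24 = (o - 4)*(o - 2)*(o + 3)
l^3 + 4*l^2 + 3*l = l*(l + 1)*(l + 3)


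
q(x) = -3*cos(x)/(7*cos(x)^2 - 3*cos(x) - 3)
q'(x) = -3*(14*sin(x)*cos(x) - 3*sin(x))*cos(x)/(7*cos(x)^2 - 3*cos(x) - 3)^2 + 3*sin(x)/(7*cos(x)^2 - 3*cos(x) - 3) = 3*(7*sin(x)^2 - 10)*sin(x)/(7*sin(x)^2 + 3*cos(x) - 4)^2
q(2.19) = 1.58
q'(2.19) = -10.84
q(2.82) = 0.46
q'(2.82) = -0.23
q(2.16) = 2.01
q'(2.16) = -18.75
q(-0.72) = 1.74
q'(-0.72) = 8.16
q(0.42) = -28.28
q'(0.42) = -1152.29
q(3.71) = 0.56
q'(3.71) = 0.64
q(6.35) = -3.07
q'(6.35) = -2.10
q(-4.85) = 0.13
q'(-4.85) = -0.87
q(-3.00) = 0.43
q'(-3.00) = 0.09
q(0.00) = -3.00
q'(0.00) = 0.00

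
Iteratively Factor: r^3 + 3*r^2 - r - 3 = (r + 3)*(r^2 - 1) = (r - 1)*(r + 3)*(r + 1)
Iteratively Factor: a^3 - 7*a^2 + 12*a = (a)*(a^2 - 7*a + 12) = a*(a - 4)*(a - 3)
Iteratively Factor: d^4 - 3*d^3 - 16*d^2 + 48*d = (d - 3)*(d^3 - 16*d) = (d - 3)*(d + 4)*(d^2 - 4*d) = (d - 4)*(d - 3)*(d + 4)*(d)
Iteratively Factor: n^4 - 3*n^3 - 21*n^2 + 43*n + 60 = (n + 4)*(n^3 - 7*n^2 + 7*n + 15) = (n + 1)*(n + 4)*(n^2 - 8*n + 15) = (n - 5)*(n + 1)*(n + 4)*(n - 3)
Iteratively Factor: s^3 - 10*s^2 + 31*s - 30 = (s - 5)*(s^2 - 5*s + 6) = (s - 5)*(s - 3)*(s - 2)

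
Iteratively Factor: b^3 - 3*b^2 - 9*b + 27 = (b + 3)*(b^2 - 6*b + 9) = (b - 3)*(b + 3)*(b - 3)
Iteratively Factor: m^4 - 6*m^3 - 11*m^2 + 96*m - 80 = (m + 4)*(m^3 - 10*m^2 + 29*m - 20) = (m - 1)*(m + 4)*(m^2 - 9*m + 20) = (m - 5)*(m - 1)*(m + 4)*(m - 4)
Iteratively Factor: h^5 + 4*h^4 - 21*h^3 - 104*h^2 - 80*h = (h + 4)*(h^4 - 21*h^2 - 20*h) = (h + 1)*(h + 4)*(h^3 - h^2 - 20*h) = (h + 1)*(h + 4)^2*(h^2 - 5*h) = (h - 5)*(h + 1)*(h + 4)^2*(h)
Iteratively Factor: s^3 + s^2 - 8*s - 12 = (s - 3)*(s^2 + 4*s + 4) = (s - 3)*(s + 2)*(s + 2)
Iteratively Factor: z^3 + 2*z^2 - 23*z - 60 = (z - 5)*(z^2 + 7*z + 12) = (z - 5)*(z + 4)*(z + 3)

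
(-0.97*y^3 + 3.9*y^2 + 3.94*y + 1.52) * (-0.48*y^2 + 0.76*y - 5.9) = 0.4656*y^5 - 2.6092*y^4 + 6.7958*y^3 - 20.7452*y^2 - 22.0908*y - 8.968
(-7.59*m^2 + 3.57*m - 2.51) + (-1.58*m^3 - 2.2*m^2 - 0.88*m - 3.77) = -1.58*m^3 - 9.79*m^2 + 2.69*m - 6.28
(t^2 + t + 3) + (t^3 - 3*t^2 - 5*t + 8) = t^3 - 2*t^2 - 4*t + 11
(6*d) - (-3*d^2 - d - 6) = 3*d^2 + 7*d + 6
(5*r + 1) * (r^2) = 5*r^3 + r^2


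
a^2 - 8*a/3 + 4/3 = (a - 2)*(a - 2/3)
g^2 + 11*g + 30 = (g + 5)*(g + 6)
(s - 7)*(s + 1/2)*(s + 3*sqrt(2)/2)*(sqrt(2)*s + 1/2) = sqrt(2)*s^4 - 13*sqrt(2)*s^3/2 + 7*s^3/2 - 91*s^2/4 - 11*sqrt(2)*s^2/4 - 49*s/4 - 39*sqrt(2)*s/8 - 21*sqrt(2)/8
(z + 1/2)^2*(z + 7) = z^3 + 8*z^2 + 29*z/4 + 7/4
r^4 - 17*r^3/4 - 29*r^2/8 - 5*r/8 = r*(r - 5)*(r + 1/4)*(r + 1/2)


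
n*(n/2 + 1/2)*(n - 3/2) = n^3/2 - n^2/4 - 3*n/4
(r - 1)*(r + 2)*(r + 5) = r^3 + 6*r^2 + 3*r - 10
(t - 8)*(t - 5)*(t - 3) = t^3 - 16*t^2 + 79*t - 120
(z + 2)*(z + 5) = z^2 + 7*z + 10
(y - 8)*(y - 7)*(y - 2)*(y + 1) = y^4 - 16*y^3 + 69*y^2 - 26*y - 112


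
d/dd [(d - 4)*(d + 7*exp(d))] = d + (d - 4)*(7*exp(d) + 1) + 7*exp(d)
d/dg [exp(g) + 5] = exp(g)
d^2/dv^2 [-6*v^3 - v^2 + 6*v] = -36*v - 2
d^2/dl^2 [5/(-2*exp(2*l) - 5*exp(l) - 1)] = 5*(-2*(4*exp(l) + 5)^2*exp(l) + (8*exp(l) + 5)*(2*exp(2*l) + 5*exp(l) + 1))*exp(l)/(2*exp(2*l) + 5*exp(l) + 1)^3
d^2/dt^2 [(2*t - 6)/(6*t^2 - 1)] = 72*(8*t^2*(t - 3) + (1 - t)*(6*t^2 - 1))/(6*t^2 - 1)^3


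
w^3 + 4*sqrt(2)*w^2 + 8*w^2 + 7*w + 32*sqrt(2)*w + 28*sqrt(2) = (w + 1)*(w + 7)*(w + 4*sqrt(2))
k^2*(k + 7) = k^3 + 7*k^2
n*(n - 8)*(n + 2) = n^3 - 6*n^2 - 16*n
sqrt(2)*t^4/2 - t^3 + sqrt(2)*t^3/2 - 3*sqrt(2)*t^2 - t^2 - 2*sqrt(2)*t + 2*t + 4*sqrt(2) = (t - 1)*(t - 2*sqrt(2))*(t + sqrt(2))*(sqrt(2)*t/2 + sqrt(2))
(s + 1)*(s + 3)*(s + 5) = s^3 + 9*s^2 + 23*s + 15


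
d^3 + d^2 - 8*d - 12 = (d - 3)*(d + 2)^2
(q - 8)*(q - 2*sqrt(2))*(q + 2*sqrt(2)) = q^3 - 8*q^2 - 8*q + 64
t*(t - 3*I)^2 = t^3 - 6*I*t^2 - 9*t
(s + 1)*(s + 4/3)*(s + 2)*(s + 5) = s^4 + 28*s^3/3 + 83*s^2/3 + 98*s/3 + 40/3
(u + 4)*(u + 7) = u^2 + 11*u + 28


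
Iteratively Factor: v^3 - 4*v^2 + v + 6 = (v - 2)*(v^2 - 2*v - 3) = (v - 2)*(v + 1)*(v - 3)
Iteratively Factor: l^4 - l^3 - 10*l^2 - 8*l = (l + 1)*(l^3 - 2*l^2 - 8*l) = l*(l + 1)*(l^2 - 2*l - 8) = l*(l - 4)*(l + 1)*(l + 2)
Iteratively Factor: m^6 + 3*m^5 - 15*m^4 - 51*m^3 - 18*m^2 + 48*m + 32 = (m + 1)*(m^5 + 2*m^4 - 17*m^3 - 34*m^2 + 16*m + 32) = (m + 1)^2*(m^4 + m^3 - 18*m^2 - 16*m + 32) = (m + 1)^2*(m + 2)*(m^3 - m^2 - 16*m + 16) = (m - 1)*(m + 1)^2*(m + 2)*(m^2 - 16) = (m - 1)*(m + 1)^2*(m + 2)*(m + 4)*(m - 4)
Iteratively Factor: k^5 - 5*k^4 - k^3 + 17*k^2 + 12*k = (k - 4)*(k^4 - k^3 - 5*k^2 - 3*k) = k*(k - 4)*(k^3 - k^2 - 5*k - 3) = k*(k - 4)*(k + 1)*(k^2 - 2*k - 3) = k*(k - 4)*(k - 3)*(k + 1)*(k + 1)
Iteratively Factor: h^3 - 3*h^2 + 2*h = (h - 2)*(h^2 - h) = (h - 2)*(h - 1)*(h)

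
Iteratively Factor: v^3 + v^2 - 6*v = (v + 3)*(v^2 - 2*v) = (v - 2)*(v + 3)*(v)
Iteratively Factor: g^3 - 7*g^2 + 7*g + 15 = (g - 3)*(g^2 - 4*g - 5) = (g - 3)*(g + 1)*(g - 5)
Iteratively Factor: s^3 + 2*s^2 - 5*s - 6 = (s + 3)*(s^2 - s - 2) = (s - 2)*(s + 3)*(s + 1)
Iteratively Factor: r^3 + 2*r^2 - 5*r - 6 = (r + 1)*(r^2 + r - 6) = (r - 2)*(r + 1)*(r + 3)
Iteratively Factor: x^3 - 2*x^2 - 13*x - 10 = (x - 5)*(x^2 + 3*x + 2) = (x - 5)*(x + 1)*(x + 2)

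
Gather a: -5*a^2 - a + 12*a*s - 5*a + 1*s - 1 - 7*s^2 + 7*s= -5*a^2 + a*(12*s - 6) - 7*s^2 + 8*s - 1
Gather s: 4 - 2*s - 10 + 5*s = 3*s - 6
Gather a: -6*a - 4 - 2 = -6*a - 6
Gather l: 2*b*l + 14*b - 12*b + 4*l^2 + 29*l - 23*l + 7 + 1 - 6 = 2*b + 4*l^2 + l*(2*b + 6) + 2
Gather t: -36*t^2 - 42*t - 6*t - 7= -36*t^2 - 48*t - 7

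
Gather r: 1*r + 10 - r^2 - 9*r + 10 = -r^2 - 8*r + 20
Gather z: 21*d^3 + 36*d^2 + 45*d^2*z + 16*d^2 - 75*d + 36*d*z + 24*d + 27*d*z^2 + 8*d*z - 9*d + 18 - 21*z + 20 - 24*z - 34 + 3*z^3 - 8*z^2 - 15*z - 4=21*d^3 + 52*d^2 - 60*d + 3*z^3 + z^2*(27*d - 8) + z*(45*d^2 + 44*d - 60)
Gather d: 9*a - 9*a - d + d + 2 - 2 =0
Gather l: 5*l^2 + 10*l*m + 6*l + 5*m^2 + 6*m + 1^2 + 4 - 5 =5*l^2 + l*(10*m + 6) + 5*m^2 + 6*m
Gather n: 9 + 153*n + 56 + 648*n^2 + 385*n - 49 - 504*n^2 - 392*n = 144*n^2 + 146*n + 16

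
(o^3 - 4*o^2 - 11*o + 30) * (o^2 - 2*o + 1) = o^5 - 6*o^4 - 2*o^3 + 48*o^2 - 71*o + 30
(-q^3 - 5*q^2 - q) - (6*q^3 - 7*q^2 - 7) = -7*q^3 + 2*q^2 - q + 7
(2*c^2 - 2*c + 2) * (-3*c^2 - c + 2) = -6*c^4 + 4*c^3 - 6*c + 4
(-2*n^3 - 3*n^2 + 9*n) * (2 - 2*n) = 4*n^4 + 2*n^3 - 24*n^2 + 18*n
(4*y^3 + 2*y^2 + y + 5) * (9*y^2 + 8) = 36*y^5 + 18*y^4 + 41*y^3 + 61*y^2 + 8*y + 40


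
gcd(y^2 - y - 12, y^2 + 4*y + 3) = y + 3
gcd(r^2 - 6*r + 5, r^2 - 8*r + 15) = r - 5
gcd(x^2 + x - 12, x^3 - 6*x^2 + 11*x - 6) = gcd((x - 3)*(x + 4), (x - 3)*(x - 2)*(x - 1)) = x - 3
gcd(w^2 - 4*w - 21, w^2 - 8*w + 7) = w - 7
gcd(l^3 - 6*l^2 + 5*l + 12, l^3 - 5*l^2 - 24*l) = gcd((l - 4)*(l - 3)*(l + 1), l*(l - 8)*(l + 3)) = 1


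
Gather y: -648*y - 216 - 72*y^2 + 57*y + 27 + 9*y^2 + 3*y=-63*y^2 - 588*y - 189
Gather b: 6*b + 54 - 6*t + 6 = 6*b - 6*t + 60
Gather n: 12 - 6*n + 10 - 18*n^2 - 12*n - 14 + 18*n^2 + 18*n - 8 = 0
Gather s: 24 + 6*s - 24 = 6*s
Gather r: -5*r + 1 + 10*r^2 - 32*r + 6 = 10*r^2 - 37*r + 7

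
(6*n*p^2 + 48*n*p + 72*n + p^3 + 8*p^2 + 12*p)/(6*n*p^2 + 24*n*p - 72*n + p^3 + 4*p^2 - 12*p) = (p + 2)/(p - 2)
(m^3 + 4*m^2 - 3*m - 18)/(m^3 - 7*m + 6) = (m + 3)/(m - 1)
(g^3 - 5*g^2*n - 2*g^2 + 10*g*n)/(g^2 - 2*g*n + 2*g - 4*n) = g*(g^2 - 5*g*n - 2*g + 10*n)/(g^2 - 2*g*n + 2*g - 4*n)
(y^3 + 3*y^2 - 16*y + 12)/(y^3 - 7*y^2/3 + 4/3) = 3*(y + 6)/(3*y + 2)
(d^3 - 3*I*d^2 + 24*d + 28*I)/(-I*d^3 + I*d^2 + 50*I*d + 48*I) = (I*d^3 + 3*d^2 + 24*I*d - 28)/(d^3 - d^2 - 50*d - 48)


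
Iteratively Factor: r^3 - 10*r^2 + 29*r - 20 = (r - 5)*(r^2 - 5*r + 4) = (r - 5)*(r - 1)*(r - 4)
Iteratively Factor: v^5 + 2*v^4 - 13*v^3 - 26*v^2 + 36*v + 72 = (v + 3)*(v^4 - v^3 - 10*v^2 + 4*v + 24) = (v - 3)*(v + 3)*(v^3 + 2*v^2 - 4*v - 8) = (v - 3)*(v - 2)*(v + 3)*(v^2 + 4*v + 4) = (v - 3)*(v - 2)*(v + 2)*(v + 3)*(v + 2)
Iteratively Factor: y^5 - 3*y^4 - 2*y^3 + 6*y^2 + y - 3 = (y + 1)*(y^4 - 4*y^3 + 2*y^2 + 4*y - 3) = (y - 1)*(y + 1)*(y^3 - 3*y^2 - y + 3) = (y - 1)*(y + 1)^2*(y^2 - 4*y + 3) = (y - 1)^2*(y + 1)^2*(y - 3)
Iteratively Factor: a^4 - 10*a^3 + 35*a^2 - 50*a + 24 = (a - 1)*(a^3 - 9*a^2 + 26*a - 24) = (a - 2)*(a - 1)*(a^2 - 7*a + 12) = (a - 4)*(a - 2)*(a - 1)*(a - 3)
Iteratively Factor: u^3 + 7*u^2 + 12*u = (u + 4)*(u^2 + 3*u) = u*(u + 4)*(u + 3)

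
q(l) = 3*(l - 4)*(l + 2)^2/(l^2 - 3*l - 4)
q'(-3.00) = 2.25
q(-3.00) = -1.50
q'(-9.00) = 2.95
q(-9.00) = -18.38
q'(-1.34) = -22.95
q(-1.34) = -3.84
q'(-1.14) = -150.06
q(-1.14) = -15.85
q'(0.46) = 1.59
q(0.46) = 12.43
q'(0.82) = 2.09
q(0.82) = 13.11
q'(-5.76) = 2.87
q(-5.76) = -8.91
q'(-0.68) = -26.30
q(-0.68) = 16.34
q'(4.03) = 2.88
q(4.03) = 21.69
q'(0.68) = 1.94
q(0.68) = 12.83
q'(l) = 3*(3 - 2*l)*(l - 4)*(l + 2)^2/(l^2 - 3*l - 4)^2 + 3*(l - 4)*(2*l + 4)/(l^2 - 3*l - 4) + 3*(l + 2)^2/(l^2 - 3*l - 4)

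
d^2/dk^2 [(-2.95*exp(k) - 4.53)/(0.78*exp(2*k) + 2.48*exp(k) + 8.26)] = (-1.79478*exp(4*k) - 5.317728*exp(3*k) + 87.749064*exp(2*k) + 149.312384*exp(k) - 108.475276)*exp(k)/(0.474552*exp(6*k) + 4.526496*exp(5*k) + 29.468088*exp(4*k) + 111.121856*exp(3*k) + 312.059496*exp(2*k) + 507.613344*exp(k) + 563.559976)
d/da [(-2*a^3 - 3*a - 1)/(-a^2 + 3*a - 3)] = (2*a^4 - 12*a^3 + 15*a^2 - 2*a + 12)/(a^4 - 6*a^3 + 15*a^2 - 18*a + 9)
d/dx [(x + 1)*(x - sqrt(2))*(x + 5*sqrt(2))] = 3*x^2 + 2*x + 8*sqrt(2)*x - 10 + 4*sqrt(2)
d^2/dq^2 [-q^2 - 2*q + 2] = -2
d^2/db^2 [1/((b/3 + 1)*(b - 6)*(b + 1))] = 6*(6*b^4 - 16*b^3 - 51*b^2 + 180*b + 405)/(b^9 - 6*b^8 - 51*b^7 + 190*b^6 + 1287*b^5 - 594*b^4 - 12825*b^3 - 25758*b^2 - 20412*b - 5832)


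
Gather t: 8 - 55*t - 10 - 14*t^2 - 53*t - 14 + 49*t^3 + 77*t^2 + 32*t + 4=49*t^3 + 63*t^2 - 76*t - 12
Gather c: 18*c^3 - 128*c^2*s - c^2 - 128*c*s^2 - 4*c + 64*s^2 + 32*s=18*c^3 + c^2*(-128*s - 1) + c*(-128*s^2 - 4) + 64*s^2 + 32*s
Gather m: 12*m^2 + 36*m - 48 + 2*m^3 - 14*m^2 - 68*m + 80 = 2*m^3 - 2*m^2 - 32*m + 32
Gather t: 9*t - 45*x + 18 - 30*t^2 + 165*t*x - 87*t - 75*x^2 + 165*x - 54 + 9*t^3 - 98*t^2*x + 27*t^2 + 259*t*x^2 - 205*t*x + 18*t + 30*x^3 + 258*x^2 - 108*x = 9*t^3 + t^2*(-98*x - 3) + t*(259*x^2 - 40*x - 60) + 30*x^3 + 183*x^2 + 12*x - 36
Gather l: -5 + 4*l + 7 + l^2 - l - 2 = l^2 + 3*l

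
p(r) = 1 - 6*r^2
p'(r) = -12*r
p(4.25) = -107.38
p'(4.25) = -51.00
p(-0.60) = -1.16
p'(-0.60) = 7.20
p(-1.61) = -14.55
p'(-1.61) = 19.32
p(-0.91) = -3.97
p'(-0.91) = 10.92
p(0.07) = 0.97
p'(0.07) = -0.84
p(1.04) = -5.49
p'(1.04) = -12.48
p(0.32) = 0.39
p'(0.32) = -3.84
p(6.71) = -269.14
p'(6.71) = -80.52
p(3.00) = -53.00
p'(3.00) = -36.00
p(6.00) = -215.00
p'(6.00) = -72.00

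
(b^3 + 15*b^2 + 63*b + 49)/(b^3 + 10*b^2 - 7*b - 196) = (b + 1)/(b - 4)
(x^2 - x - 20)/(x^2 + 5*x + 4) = (x - 5)/(x + 1)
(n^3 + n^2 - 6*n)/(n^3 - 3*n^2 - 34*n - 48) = n*(n - 2)/(n^2 - 6*n - 16)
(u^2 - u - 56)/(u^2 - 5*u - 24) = (u + 7)/(u + 3)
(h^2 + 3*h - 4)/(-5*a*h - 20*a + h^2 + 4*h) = (1 - h)/(5*a - h)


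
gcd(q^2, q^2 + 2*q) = q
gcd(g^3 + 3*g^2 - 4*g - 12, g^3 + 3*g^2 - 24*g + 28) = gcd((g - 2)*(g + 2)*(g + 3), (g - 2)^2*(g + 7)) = g - 2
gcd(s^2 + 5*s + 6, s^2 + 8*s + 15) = s + 3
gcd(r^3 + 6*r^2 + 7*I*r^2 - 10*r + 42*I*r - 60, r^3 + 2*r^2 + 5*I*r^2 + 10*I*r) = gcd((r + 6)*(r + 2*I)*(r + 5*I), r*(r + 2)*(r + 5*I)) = r + 5*I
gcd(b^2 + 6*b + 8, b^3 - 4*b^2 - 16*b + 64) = b + 4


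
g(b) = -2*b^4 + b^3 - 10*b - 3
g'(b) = -8*b^3 + 3*b^2 - 10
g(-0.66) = 2.93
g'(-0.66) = -6.39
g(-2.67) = -96.98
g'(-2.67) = 163.66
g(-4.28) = -709.73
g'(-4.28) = 672.18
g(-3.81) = -441.64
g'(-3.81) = 476.00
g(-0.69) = 3.12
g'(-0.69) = -5.94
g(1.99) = -46.38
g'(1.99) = -61.16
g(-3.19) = -210.67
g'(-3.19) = 280.22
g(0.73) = -10.48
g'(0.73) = -11.51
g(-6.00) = -2751.00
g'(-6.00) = 1826.00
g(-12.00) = -43083.00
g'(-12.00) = 14246.00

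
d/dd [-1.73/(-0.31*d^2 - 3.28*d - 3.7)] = (-1.0726*d - 5.6744)/(0.31*d^2 + 3.28*d + 3.7)^2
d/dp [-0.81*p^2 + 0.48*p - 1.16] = 0.48 - 1.62*p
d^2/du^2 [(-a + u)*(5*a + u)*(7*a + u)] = 22*a + 6*u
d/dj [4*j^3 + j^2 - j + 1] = 12*j^2 + 2*j - 1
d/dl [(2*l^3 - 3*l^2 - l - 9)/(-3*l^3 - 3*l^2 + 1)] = (-15*l^4 - 6*l^3 - 78*l^2 - 60*l - 1)/(9*l^6 + 18*l^5 + 9*l^4 - 6*l^3 - 6*l^2 + 1)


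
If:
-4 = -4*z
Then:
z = 1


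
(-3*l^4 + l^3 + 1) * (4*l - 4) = -12*l^5 + 16*l^4 - 4*l^3 + 4*l - 4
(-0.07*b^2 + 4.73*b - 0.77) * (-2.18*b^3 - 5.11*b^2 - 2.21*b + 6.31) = 0.1526*b^5 - 9.9537*b^4 - 22.337*b^3 - 6.9603*b^2 + 31.548*b - 4.8587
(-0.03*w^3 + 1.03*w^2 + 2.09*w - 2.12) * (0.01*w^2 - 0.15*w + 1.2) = -0.0003*w^5 + 0.0148*w^4 - 0.1696*w^3 + 0.9013*w^2 + 2.826*w - 2.544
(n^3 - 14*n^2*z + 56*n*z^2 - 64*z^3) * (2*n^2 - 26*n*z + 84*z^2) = 2*n^5 - 54*n^4*z + 560*n^3*z^2 - 2760*n^2*z^3 + 6368*n*z^4 - 5376*z^5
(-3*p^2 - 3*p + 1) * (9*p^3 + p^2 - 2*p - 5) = -27*p^5 - 30*p^4 + 12*p^3 + 22*p^2 + 13*p - 5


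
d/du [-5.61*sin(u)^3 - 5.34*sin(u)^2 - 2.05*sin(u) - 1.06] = (-10.68*sin(u) + 8.415*cos(2*u) - 10.465)*cos(u)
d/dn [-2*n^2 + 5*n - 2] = 5 - 4*n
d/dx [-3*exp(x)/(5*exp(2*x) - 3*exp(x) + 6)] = (15*exp(2*x) - 18)*exp(x)/(25*exp(4*x) - 30*exp(3*x) + 69*exp(2*x) - 36*exp(x) + 36)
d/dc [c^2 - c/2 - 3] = 2*c - 1/2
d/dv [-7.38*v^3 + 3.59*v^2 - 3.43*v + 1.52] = -22.14*v^2 + 7.18*v - 3.43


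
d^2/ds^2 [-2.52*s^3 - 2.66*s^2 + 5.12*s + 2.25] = -15.12*s - 5.32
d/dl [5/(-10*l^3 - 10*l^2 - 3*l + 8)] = 5*(30*l^2 + 20*l + 3)/(10*l^3 + 10*l^2 + 3*l - 8)^2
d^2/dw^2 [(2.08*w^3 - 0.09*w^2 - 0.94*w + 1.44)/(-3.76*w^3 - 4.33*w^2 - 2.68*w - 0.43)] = (70.2728959999999*w^6 + 205.494528*w^5 - 117.56016*w^4 - 385.065324*w^3 - 282.67893*w^2 - 99.101532*w - 17.45627)/(53.157376*w^9 + 183.647424*w^8 + 325.153896*w^7 + 361.215505*w^6 + 273.763092*w^5 + 143.483601*w^4 + 51.273856*w^3 + 11.667147*w^2 + 1.486596*w + 0.079507)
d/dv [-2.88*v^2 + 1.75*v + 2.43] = 1.75 - 5.76*v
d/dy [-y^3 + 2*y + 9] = 2 - 3*y^2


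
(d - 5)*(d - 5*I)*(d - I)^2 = d^4 - 5*d^3 - 7*I*d^3 - 11*d^2 + 35*I*d^2 + 55*d + 5*I*d - 25*I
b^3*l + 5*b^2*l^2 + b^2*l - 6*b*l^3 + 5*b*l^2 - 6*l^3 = (b - l)*(b + 6*l)*(b*l + l)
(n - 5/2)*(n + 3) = n^2 + n/2 - 15/2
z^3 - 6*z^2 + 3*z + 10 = (z - 5)*(z - 2)*(z + 1)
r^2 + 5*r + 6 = (r + 2)*(r + 3)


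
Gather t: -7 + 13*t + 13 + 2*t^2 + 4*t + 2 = 2*t^2 + 17*t + 8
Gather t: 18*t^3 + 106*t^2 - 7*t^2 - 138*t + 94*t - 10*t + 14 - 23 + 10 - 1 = 18*t^3 + 99*t^2 - 54*t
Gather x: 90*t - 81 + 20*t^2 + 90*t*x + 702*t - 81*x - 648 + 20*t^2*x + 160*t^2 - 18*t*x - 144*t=180*t^2 + 648*t + x*(20*t^2 + 72*t - 81) - 729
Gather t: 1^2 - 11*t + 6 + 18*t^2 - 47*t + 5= 18*t^2 - 58*t + 12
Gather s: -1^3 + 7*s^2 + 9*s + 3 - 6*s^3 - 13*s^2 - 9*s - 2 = -6*s^3 - 6*s^2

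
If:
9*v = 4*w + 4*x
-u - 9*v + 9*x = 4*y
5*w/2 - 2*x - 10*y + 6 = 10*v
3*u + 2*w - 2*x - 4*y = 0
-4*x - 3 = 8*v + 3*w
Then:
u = 4315/3073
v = -668/3073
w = -2137/3073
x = 634/3073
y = 7403/12292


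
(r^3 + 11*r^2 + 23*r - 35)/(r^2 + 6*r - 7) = r + 5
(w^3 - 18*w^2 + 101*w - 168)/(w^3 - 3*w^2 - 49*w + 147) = (w - 8)/(w + 7)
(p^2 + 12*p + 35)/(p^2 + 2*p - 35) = (p + 5)/(p - 5)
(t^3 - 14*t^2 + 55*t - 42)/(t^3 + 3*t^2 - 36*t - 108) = (t^2 - 8*t + 7)/(t^2 + 9*t + 18)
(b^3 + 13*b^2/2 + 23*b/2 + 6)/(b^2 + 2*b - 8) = (2*b^2 + 5*b + 3)/(2*(b - 2))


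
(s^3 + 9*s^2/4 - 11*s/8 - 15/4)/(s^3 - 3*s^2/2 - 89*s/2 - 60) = (4*s^2 + 3*s - 10)/(4*(s^2 - 3*s - 40))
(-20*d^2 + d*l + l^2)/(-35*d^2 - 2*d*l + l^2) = (4*d - l)/(7*d - l)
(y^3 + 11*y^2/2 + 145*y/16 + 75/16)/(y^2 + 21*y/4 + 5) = (4*y^2 + 17*y + 15)/(4*(y + 4))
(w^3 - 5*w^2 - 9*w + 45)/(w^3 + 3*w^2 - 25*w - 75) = (w - 3)/(w + 5)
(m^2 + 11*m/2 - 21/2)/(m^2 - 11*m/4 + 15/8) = 4*(m + 7)/(4*m - 5)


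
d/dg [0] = 0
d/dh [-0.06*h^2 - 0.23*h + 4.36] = -0.12*h - 0.23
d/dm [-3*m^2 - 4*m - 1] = -6*m - 4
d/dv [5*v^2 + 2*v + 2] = 10*v + 2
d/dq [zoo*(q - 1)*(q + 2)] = zoo*(q + 1)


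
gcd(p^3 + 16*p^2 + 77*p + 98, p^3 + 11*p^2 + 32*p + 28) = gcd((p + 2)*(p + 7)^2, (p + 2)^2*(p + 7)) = p^2 + 9*p + 14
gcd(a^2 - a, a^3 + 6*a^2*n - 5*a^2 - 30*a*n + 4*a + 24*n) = a - 1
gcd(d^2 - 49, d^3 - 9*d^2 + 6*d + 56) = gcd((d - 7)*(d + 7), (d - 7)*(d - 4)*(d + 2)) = d - 7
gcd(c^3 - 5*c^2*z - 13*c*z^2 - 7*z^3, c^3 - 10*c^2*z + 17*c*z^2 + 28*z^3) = -c^2 + 6*c*z + 7*z^2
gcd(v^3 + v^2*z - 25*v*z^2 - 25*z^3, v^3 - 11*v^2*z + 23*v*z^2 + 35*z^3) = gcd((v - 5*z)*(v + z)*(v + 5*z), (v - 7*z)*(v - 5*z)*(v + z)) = -v^2 + 4*v*z + 5*z^2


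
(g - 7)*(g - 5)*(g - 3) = g^3 - 15*g^2 + 71*g - 105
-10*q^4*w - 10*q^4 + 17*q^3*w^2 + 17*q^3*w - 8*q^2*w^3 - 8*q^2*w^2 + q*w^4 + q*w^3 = (-5*q + w)*(-2*q + w)*(-q + w)*(q*w + q)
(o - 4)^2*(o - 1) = o^3 - 9*o^2 + 24*o - 16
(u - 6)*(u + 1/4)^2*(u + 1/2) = u^4 - 5*u^3 - 91*u^2/16 - 59*u/32 - 3/16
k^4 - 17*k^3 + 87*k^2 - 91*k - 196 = (k - 7)^2*(k - 4)*(k + 1)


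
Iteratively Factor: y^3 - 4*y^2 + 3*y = (y)*(y^2 - 4*y + 3) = y*(y - 3)*(y - 1)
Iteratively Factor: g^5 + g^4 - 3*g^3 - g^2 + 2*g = (g - 1)*(g^4 + 2*g^3 - g^2 - 2*g) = (g - 1)^2*(g^3 + 3*g^2 + 2*g) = (g - 1)^2*(g + 2)*(g^2 + g) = g*(g - 1)^2*(g + 2)*(g + 1)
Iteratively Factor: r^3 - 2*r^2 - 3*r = (r - 3)*(r^2 + r) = (r - 3)*(r + 1)*(r)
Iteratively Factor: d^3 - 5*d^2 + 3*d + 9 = (d + 1)*(d^2 - 6*d + 9) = (d - 3)*(d + 1)*(d - 3)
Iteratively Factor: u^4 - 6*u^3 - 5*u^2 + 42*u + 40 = (u - 4)*(u^3 - 2*u^2 - 13*u - 10) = (u - 4)*(u + 2)*(u^2 - 4*u - 5) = (u - 4)*(u + 1)*(u + 2)*(u - 5)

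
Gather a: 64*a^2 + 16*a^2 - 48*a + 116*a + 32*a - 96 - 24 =80*a^2 + 100*a - 120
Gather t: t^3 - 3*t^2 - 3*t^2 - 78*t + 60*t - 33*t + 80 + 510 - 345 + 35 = t^3 - 6*t^2 - 51*t + 280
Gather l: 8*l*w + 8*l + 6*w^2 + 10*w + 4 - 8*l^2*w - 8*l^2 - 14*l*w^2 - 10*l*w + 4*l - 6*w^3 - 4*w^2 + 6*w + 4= l^2*(-8*w - 8) + l*(-14*w^2 - 2*w + 12) - 6*w^3 + 2*w^2 + 16*w + 8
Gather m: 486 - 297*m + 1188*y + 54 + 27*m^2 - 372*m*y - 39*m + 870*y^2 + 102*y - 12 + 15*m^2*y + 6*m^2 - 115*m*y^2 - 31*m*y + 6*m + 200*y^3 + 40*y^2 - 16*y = m^2*(15*y + 33) + m*(-115*y^2 - 403*y - 330) + 200*y^3 + 910*y^2 + 1274*y + 528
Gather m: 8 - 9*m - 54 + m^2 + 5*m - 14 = m^2 - 4*m - 60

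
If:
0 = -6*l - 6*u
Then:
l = -u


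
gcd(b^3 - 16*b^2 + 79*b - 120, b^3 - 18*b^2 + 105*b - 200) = b^2 - 13*b + 40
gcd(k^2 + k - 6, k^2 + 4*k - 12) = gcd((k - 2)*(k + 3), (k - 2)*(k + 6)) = k - 2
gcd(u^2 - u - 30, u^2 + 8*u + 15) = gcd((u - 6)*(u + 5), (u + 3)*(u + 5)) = u + 5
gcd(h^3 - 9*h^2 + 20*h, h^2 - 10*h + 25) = h - 5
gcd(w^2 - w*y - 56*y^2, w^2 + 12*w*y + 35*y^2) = w + 7*y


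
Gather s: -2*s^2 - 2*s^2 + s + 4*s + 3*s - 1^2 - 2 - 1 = -4*s^2 + 8*s - 4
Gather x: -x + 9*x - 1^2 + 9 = 8*x + 8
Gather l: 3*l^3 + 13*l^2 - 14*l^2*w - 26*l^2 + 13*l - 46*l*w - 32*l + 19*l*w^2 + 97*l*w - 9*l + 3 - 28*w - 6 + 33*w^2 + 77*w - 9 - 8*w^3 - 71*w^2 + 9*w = 3*l^3 + l^2*(-14*w - 13) + l*(19*w^2 + 51*w - 28) - 8*w^3 - 38*w^2 + 58*w - 12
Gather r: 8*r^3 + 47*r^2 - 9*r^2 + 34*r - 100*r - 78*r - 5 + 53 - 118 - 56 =8*r^3 + 38*r^2 - 144*r - 126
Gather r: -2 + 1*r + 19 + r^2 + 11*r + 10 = r^2 + 12*r + 27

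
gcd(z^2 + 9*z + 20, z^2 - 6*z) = 1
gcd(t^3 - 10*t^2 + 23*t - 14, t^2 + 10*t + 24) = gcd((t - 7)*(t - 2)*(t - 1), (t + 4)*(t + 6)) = 1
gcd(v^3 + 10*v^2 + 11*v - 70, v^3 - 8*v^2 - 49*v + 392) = v + 7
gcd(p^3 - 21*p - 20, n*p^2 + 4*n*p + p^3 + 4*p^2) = p + 4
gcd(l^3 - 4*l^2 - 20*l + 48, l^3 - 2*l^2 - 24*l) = l^2 - 2*l - 24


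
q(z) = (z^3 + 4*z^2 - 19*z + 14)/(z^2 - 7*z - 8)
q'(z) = (7 - 2*z)*(z^3 + 4*z^2 - 19*z + 14)/(z^2 - 7*z - 8)^2 + (3*z^2 + 8*z - 19)/(z^2 - 7*z - 8)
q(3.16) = -1.26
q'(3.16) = -1.76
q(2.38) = -0.26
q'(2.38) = -0.87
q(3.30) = -1.52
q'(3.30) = -1.95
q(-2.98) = 3.66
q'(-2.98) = 1.44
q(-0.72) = -12.03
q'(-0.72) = 51.10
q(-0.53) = -6.25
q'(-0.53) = 18.15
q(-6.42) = 0.46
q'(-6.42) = 0.80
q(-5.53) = 1.18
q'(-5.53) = 0.81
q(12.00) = 40.19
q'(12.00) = -3.35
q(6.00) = -18.57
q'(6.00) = -16.42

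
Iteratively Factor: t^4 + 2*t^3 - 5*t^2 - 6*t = (t + 3)*(t^3 - t^2 - 2*t) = (t + 1)*(t + 3)*(t^2 - 2*t) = t*(t + 1)*(t + 3)*(t - 2)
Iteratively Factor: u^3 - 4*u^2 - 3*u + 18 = (u + 2)*(u^2 - 6*u + 9) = (u - 3)*(u + 2)*(u - 3)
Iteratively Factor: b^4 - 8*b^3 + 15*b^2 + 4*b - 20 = (b - 2)*(b^3 - 6*b^2 + 3*b + 10) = (b - 2)^2*(b^2 - 4*b - 5) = (b - 5)*(b - 2)^2*(b + 1)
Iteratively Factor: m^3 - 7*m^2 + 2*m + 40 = (m - 4)*(m^2 - 3*m - 10) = (m - 5)*(m - 4)*(m + 2)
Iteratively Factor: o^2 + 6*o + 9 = (o + 3)*(o + 3)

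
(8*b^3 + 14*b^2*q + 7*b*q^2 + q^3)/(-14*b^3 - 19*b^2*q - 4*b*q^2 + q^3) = (4*b + q)/(-7*b + q)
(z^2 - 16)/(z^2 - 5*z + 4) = (z + 4)/(z - 1)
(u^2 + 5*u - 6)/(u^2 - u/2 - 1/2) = 2*(u + 6)/(2*u + 1)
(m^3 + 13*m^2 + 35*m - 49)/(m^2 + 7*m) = m + 6 - 7/m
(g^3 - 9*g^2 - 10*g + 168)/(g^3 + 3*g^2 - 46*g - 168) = (g - 6)/(g + 6)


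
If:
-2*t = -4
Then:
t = 2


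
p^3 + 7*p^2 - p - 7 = (p - 1)*(p + 1)*(p + 7)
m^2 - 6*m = m*(m - 6)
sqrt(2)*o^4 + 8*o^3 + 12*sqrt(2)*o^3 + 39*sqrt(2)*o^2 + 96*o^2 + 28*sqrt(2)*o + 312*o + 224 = (o + 4)*(o + 7)*(o + 4*sqrt(2))*(sqrt(2)*o + sqrt(2))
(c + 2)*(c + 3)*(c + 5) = c^3 + 10*c^2 + 31*c + 30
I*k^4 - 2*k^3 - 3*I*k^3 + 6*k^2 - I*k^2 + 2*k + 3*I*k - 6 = (k - 3)*(k - 1)*(k + 2*I)*(I*k + I)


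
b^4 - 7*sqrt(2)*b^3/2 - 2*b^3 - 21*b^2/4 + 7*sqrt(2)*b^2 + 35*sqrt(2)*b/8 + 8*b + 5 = (b - 5/2)*(b + 1/2)*(b - 4*sqrt(2))*(b + sqrt(2)/2)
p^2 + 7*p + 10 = (p + 2)*(p + 5)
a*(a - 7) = a^2 - 7*a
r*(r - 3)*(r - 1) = r^3 - 4*r^2 + 3*r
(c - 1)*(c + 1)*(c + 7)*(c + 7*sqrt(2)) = c^4 + 7*c^3 + 7*sqrt(2)*c^3 - c^2 + 49*sqrt(2)*c^2 - 7*sqrt(2)*c - 7*c - 49*sqrt(2)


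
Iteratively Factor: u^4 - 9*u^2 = (u)*(u^3 - 9*u) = u*(u - 3)*(u^2 + 3*u) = u*(u - 3)*(u + 3)*(u)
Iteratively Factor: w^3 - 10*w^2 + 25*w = (w - 5)*(w^2 - 5*w) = (w - 5)^2*(w)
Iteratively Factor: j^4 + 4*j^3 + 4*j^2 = (j)*(j^3 + 4*j^2 + 4*j) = j*(j + 2)*(j^2 + 2*j) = j*(j + 2)^2*(j)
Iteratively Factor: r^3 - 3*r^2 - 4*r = (r + 1)*(r^2 - 4*r) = (r - 4)*(r + 1)*(r)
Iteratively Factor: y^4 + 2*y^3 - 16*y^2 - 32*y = (y)*(y^3 + 2*y^2 - 16*y - 32) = y*(y + 2)*(y^2 - 16) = y*(y + 2)*(y + 4)*(y - 4)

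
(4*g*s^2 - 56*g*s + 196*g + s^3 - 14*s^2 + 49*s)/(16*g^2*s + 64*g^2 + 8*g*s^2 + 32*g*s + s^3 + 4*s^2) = (s^2 - 14*s + 49)/(4*g*s + 16*g + s^2 + 4*s)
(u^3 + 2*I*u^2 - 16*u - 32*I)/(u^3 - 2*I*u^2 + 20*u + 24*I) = (u^2 - 16)/(u^2 - 4*I*u + 12)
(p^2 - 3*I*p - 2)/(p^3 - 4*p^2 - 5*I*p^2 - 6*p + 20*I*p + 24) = (p - I)/(p^2 - p*(4 + 3*I) + 12*I)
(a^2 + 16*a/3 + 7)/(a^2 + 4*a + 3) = (a + 7/3)/(a + 1)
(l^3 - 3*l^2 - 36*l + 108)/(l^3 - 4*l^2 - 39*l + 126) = (l - 6)/(l - 7)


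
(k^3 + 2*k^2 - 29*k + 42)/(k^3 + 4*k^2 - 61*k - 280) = (k^2 - 5*k + 6)/(k^2 - 3*k - 40)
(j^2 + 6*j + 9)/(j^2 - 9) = (j + 3)/(j - 3)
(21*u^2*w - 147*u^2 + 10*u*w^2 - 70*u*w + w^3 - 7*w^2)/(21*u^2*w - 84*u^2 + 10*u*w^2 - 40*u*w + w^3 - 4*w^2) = (w - 7)/(w - 4)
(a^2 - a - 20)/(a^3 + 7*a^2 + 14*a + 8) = (a - 5)/(a^2 + 3*a + 2)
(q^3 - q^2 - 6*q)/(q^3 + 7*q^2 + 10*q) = (q - 3)/(q + 5)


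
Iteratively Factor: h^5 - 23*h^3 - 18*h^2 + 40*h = (h)*(h^4 - 23*h^2 - 18*h + 40) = h*(h - 1)*(h^3 + h^2 - 22*h - 40) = h*(h - 1)*(h + 2)*(h^2 - h - 20) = h*(h - 1)*(h + 2)*(h + 4)*(h - 5)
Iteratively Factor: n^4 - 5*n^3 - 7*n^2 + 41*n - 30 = (n - 2)*(n^3 - 3*n^2 - 13*n + 15) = (n - 5)*(n - 2)*(n^2 + 2*n - 3) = (n - 5)*(n - 2)*(n - 1)*(n + 3)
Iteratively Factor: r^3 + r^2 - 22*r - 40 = (r + 2)*(r^2 - r - 20) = (r - 5)*(r + 2)*(r + 4)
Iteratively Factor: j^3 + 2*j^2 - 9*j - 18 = (j - 3)*(j^2 + 5*j + 6) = (j - 3)*(j + 2)*(j + 3)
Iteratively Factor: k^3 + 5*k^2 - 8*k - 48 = (k + 4)*(k^2 + k - 12) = (k - 3)*(k + 4)*(k + 4)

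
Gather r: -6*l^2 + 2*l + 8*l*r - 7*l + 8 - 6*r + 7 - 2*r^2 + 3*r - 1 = -6*l^2 - 5*l - 2*r^2 + r*(8*l - 3) + 14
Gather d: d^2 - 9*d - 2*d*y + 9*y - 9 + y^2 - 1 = d^2 + d*(-2*y - 9) + y^2 + 9*y - 10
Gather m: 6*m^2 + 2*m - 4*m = 6*m^2 - 2*m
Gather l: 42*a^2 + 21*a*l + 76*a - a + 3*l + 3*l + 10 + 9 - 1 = 42*a^2 + 75*a + l*(21*a + 6) + 18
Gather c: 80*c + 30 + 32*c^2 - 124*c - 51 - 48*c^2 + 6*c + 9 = -16*c^2 - 38*c - 12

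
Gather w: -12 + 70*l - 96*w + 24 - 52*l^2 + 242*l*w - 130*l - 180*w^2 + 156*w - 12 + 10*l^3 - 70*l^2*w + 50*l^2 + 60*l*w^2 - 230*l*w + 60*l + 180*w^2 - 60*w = 10*l^3 - 2*l^2 + 60*l*w^2 + w*(-70*l^2 + 12*l)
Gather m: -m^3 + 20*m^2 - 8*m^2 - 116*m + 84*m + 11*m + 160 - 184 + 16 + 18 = -m^3 + 12*m^2 - 21*m + 10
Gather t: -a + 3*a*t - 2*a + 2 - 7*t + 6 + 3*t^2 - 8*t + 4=-3*a + 3*t^2 + t*(3*a - 15) + 12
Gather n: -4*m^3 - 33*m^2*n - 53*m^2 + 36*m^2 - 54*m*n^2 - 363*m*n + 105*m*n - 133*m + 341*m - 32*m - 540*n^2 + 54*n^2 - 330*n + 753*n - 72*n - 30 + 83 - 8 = -4*m^3 - 17*m^2 + 176*m + n^2*(-54*m - 486) + n*(-33*m^2 - 258*m + 351) + 45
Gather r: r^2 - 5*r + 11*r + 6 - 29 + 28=r^2 + 6*r + 5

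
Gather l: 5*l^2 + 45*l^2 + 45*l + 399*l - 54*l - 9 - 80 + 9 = 50*l^2 + 390*l - 80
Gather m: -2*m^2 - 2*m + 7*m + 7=-2*m^2 + 5*m + 7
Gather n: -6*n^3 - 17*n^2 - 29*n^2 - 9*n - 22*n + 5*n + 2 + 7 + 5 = -6*n^3 - 46*n^2 - 26*n + 14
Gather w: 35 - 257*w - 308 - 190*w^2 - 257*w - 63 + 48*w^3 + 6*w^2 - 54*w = 48*w^3 - 184*w^2 - 568*w - 336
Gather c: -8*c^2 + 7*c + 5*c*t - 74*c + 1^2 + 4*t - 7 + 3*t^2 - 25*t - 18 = -8*c^2 + c*(5*t - 67) + 3*t^2 - 21*t - 24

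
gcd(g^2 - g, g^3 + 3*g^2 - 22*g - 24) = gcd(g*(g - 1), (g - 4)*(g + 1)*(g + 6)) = 1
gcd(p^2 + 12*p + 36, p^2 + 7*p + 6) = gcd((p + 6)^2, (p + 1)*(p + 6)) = p + 6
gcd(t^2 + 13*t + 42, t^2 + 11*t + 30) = t + 6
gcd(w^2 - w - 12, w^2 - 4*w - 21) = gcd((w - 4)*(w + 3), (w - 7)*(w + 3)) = w + 3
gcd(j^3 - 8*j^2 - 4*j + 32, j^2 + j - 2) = j + 2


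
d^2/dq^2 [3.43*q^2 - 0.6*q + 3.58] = 6.86000000000000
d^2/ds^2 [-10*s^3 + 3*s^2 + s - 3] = 6 - 60*s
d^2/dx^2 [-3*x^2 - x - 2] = -6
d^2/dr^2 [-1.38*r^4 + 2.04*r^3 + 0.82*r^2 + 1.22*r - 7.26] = -16.56*r^2 + 12.24*r + 1.64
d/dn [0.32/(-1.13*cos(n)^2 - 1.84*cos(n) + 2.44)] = -(0.7232*cos(n) + 0.5888)*sin(n)/(1.13*cos(n)^2 + 1.84*cos(n) - 2.44)^2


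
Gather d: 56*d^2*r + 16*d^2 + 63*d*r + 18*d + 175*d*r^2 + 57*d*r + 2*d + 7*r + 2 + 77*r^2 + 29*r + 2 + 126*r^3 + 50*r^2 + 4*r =d^2*(56*r + 16) + d*(175*r^2 + 120*r + 20) + 126*r^3 + 127*r^2 + 40*r + 4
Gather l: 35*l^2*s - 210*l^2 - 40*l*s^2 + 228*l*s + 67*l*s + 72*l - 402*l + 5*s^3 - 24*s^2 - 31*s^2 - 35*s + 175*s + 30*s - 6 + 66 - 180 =l^2*(35*s - 210) + l*(-40*s^2 + 295*s - 330) + 5*s^3 - 55*s^2 + 170*s - 120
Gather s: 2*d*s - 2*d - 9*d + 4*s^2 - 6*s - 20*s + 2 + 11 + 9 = -11*d + 4*s^2 + s*(2*d - 26) + 22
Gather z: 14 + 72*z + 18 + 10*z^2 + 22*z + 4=10*z^2 + 94*z + 36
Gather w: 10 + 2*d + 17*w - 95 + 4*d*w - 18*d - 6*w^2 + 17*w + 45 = -16*d - 6*w^2 + w*(4*d + 34) - 40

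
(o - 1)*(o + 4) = o^2 + 3*o - 4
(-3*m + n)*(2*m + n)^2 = -12*m^3 - 8*m^2*n + m*n^2 + n^3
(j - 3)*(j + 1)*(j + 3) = j^3 + j^2 - 9*j - 9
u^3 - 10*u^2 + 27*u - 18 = (u - 6)*(u - 3)*(u - 1)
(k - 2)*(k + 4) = k^2 + 2*k - 8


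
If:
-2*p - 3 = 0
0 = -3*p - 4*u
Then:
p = -3/2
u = 9/8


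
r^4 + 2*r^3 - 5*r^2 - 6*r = r*(r - 2)*(r + 1)*(r + 3)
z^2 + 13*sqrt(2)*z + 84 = (z + 6*sqrt(2))*(z + 7*sqrt(2))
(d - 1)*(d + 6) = d^2 + 5*d - 6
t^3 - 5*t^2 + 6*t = t*(t - 3)*(t - 2)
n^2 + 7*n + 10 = (n + 2)*(n + 5)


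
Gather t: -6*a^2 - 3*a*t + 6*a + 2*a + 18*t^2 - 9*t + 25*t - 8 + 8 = -6*a^2 + 8*a + 18*t^2 + t*(16 - 3*a)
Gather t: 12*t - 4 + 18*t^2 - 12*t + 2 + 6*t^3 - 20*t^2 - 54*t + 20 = 6*t^3 - 2*t^2 - 54*t + 18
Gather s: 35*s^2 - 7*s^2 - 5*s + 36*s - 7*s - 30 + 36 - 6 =28*s^2 + 24*s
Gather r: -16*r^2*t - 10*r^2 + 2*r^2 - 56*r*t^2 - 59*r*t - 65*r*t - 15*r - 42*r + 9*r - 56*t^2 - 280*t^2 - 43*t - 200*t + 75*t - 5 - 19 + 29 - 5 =r^2*(-16*t - 8) + r*(-56*t^2 - 124*t - 48) - 336*t^2 - 168*t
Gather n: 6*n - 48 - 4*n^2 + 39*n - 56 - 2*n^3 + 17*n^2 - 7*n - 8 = -2*n^3 + 13*n^2 + 38*n - 112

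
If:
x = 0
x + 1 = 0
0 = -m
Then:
No Solution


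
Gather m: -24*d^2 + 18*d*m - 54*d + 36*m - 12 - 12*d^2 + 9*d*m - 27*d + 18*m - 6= -36*d^2 - 81*d + m*(27*d + 54) - 18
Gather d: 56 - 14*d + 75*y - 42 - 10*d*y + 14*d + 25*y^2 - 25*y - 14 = -10*d*y + 25*y^2 + 50*y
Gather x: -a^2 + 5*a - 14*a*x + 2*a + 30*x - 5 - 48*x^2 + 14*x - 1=-a^2 + 7*a - 48*x^2 + x*(44 - 14*a) - 6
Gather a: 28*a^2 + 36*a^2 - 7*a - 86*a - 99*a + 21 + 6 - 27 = 64*a^2 - 192*a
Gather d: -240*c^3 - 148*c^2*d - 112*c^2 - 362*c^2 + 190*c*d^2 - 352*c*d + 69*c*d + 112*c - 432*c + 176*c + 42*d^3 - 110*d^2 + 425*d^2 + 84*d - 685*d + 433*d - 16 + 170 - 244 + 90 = -240*c^3 - 474*c^2 - 144*c + 42*d^3 + d^2*(190*c + 315) + d*(-148*c^2 - 283*c - 168)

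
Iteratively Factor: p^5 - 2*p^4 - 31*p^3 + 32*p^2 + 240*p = (p)*(p^4 - 2*p^3 - 31*p^2 + 32*p + 240) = p*(p - 4)*(p^3 + 2*p^2 - 23*p - 60) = p*(p - 4)*(p + 3)*(p^2 - p - 20) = p*(p - 5)*(p - 4)*(p + 3)*(p + 4)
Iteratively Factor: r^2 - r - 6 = (r + 2)*(r - 3)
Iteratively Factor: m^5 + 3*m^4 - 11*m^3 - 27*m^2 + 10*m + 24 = (m - 1)*(m^4 + 4*m^3 - 7*m^2 - 34*m - 24) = (m - 1)*(m + 4)*(m^3 - 7*m - 6) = (m - 1)*(m + 1)*(m + 4)*(m^2 - m - 6) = (m - 3)*(m - 1)*(m + 1)*(m + 4)*(m + 2)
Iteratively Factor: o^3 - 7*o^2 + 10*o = (o - 5)*(o^2 - 2*o) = o*(o - 5)*(o - 2)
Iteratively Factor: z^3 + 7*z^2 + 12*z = (z + 4)*(z^2 + 3*z) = z*(z + 4)*(z + 3)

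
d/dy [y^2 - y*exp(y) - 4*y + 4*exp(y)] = -y*exp(y) + 2*y + 3*exp(y) - 4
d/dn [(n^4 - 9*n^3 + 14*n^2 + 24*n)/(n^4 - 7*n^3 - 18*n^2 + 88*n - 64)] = 2*(n^6 - 32*n^5 + 226*n^4 - 752*n^3 + 1696*n^2 - 896*n - 768)/(n^8 - 14*n^7 + 13*n^6 + 428*n^5 - 1036*n^4 - 2272*n^3 + 10048*n^2 - 11264*n + 4096)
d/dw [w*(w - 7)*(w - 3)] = 3*w^2 - 20*w + 21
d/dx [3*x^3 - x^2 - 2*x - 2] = 9*x^2 - 2*x - 2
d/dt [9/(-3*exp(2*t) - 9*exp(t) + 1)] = (54*exp(t) + 81)*exp(t)/(3*exp(2*t) + 9*exp(t) - 1)^2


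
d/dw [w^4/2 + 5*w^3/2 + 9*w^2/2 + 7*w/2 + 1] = 2*w^3 + 15*w^2/2 + 9*w + 7/2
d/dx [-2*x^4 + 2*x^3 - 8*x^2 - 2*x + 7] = -8*x^3 + 6*x^2 - 16*x - 2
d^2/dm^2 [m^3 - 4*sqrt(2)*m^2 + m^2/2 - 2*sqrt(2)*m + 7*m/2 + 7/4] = 6*m - 8*sqrt(2) + 1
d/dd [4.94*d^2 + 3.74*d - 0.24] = 9.88*d + 3.74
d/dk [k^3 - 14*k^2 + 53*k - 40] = 3*k^2 - 28*k + 53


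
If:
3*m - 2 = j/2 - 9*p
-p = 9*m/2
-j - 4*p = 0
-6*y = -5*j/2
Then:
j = -24/31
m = -4/93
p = 6/31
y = -10/31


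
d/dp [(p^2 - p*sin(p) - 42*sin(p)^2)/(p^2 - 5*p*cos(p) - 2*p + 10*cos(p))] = (-(-p^2 + p*sin(p) + 42*sin(p)^2)*(-5*p*sin(p) - 2*p + 10*sin(p) + 5*cos(p) + 2) + (p^2 - 5*p*cos(p) - 2*p + 10*cos(p))*(-p*cos(p) + 2*p - sin(p) - 42*sin(2*p)))/((p - 2)^2*(p - 5*cos(p))^2)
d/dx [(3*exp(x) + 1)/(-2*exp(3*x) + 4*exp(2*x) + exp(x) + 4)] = (-(3*exp(x) + 1)*(-6*exp(2*x) + 8*exp(x) + 1) - 6*exp(3*x) + 12*exp(2*x) + 3*exp(x) + 12)*exp(x)/(-2*exp(3*x) + 4*exp(2*x) + exp(x) + 4)^2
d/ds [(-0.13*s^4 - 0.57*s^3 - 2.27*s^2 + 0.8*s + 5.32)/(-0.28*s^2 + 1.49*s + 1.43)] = (0.0728*s^5 - 0.4215*s^4 - 2.4422*s^3 - 5.6036*s^2 - 3.513*s - 6.7828)/(0.0784*s^4 - 0.8344*s^3 + 1.4193*s^2 + 4.2614*s + 2.0449)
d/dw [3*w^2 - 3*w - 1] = 6*w - 3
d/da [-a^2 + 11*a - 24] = 11 - 2*a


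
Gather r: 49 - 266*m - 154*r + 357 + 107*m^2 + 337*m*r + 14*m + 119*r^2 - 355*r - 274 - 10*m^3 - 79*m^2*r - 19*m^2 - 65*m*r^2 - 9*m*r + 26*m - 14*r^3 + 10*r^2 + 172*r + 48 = -10*m^3 + 88*m^2 - 226*m - 14*r^3 + r^2*(129 - 65*m) + r*(-79*m^2 + 328*m - 337) + 180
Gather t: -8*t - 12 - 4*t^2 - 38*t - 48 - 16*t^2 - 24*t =-20*t^2 - 70*t - 60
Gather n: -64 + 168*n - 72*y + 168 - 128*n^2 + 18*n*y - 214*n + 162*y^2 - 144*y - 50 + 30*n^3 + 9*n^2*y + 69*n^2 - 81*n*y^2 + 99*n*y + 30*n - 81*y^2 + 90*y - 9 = 30*n^3 + n^2*(9*y - 59) + n*(-81*y^2 + 117*y - 16) + 81*y^2 - 126*y + 45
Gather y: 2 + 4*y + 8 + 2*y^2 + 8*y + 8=2*y^2 + 12*y + 18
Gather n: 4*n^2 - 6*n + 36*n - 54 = 4*n^2 + 30*n - 54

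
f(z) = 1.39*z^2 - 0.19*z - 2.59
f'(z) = 2.78*z - 0.19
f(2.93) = 8.79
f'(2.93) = 7.96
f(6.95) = 63.23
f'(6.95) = 19.13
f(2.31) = 4.39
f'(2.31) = 6.23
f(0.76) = -1.93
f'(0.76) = 1.92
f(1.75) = 1.33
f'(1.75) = 4.68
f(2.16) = 3.48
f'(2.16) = 5.81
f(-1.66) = 1.56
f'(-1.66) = -4.80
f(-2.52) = 6.72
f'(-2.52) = -7.20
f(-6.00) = 48.59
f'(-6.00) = -16.87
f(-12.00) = 199.85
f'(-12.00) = -33.55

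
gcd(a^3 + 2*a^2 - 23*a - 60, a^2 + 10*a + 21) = a + 3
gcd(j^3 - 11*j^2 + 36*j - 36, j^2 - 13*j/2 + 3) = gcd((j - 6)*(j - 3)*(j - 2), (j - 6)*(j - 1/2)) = j - 6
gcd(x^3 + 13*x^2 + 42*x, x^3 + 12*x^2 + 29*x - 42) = x^2 + 13*x + 42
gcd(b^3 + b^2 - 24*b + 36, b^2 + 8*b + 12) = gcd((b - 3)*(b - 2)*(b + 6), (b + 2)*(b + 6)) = b + 6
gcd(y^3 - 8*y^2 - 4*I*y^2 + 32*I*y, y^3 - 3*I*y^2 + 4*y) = y^2 - 4*I*y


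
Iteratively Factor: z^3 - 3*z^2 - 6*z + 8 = (z + 2)*(z^2 - 5*z + 4) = (z - 4)*(z + 2)*(z - 1)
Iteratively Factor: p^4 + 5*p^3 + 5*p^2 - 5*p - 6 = (p + 1)*(p^3 + 4*p^2 + p - 6) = (p + 1)*(p + 3)*(p^2 + p - 2) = (p + 1)*(p + 2)*(p + 3)*(p - 1)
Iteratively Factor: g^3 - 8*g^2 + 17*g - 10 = (g - 5)*(g^2 - 3*g + 2) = (g - 5)*(g - 1)*(g - 2)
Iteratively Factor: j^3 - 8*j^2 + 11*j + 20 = (j - 4)*(j^2 - 4*j - 5) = (j - 5)*(j - 4)*(j + 1)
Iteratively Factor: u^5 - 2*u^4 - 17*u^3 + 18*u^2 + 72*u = (u + 2)*(u^4 - 4*u^3 - 9*u^2 + 36*u) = u*(u + 2)*(u^3 - 4*u^2 - 9*u + 36) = u*(u + 2)*(u + 3)*(u^2 - 7*u + 12) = u*(u - 4)*(u + 2)*(u + 3)*(u - 3)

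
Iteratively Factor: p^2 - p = (p)*(p - 1)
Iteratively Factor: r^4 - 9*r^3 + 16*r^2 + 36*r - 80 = (r - 4)*(r^3 - 5*r^2 - 4*r + 20) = (r - 4)*(r - 2)*(r^2 - 3*r - 10) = (r - 4)*(r - 2)*(r + 2)*(r - 5)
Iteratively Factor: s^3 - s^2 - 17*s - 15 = (s - 5)*(s^2 + 4*s + 3) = (s - 5)*(s + 3)*(s + 1)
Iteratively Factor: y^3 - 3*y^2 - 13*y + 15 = (y - 5)*(y^2 + 2*y - 3) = (y - 5)*(y - 1)*(y + 3)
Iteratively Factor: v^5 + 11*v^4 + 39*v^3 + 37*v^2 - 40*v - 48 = (v + 4)*(v^4 + 7*v^3 + 11*v^2 - 7*v - 12) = (v + 1)*(v + 4)*(v^3 + 6*v^2 + 5*v - 12) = (v + 1)*(v + 4)^2*(v^2 + 2*v - 3) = (v + 1)*(v + 3)*(v + 4)^2*(v - 1)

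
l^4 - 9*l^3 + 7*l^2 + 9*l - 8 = (l - 8)*(l - 1)^2*(l + 1)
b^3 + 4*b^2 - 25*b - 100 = (b - 5)*(b + 4)*(b + 5)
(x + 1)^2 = x^2 + 2*x + 1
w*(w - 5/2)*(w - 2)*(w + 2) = w^4 - 5*w^3/2 - 4*w^2 + 10*w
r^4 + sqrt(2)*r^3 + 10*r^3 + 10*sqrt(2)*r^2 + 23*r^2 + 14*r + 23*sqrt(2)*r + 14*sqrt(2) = (r + 1)*(r + 2)*(r + 7)*(r + sqrt(2))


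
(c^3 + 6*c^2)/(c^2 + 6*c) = c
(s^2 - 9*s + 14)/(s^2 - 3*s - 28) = (s - 2)/(s + 4)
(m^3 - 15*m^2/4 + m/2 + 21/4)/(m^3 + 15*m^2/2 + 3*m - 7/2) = (4*m^2 - 19*m + 21)/(2*(2*m^2 + 13*m - 7))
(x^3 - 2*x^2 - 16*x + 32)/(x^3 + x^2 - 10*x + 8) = (x - 4)/(x - 1)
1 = 1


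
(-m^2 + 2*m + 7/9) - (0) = -m^2 + 2*m + 7/9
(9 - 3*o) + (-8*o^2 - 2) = -8*o^2 - 3*o + 7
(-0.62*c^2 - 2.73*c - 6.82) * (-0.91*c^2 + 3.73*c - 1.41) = 0.5642*c^4 + 0.1717*c^3 - 3.1025*c^2 - 21.5893*c + 9.6162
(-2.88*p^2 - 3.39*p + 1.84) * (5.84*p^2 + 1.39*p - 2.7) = -16.8192*p^4 - 23.8008*p^3 + 13.8095*p^2 + 11.7106*p - 4.968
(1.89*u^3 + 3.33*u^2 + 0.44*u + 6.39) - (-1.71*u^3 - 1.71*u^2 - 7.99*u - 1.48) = 3.6*u^3 + 5.04*u^2 + 8.43*u + 7.87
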